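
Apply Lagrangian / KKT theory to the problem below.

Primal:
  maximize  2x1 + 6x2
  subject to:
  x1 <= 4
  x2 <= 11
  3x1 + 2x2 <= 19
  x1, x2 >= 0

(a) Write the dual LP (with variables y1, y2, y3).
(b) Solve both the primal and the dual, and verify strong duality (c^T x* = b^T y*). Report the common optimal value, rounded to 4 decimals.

The standard primal-dual pair for 'max c^T x s.t. A x <= b, x >= 0' is:
  Dual:  min b^T y  s.t.  A^T y >= c,  y >= 0.

So the dual LP is:
  minimize  4y1 + 11y2 + 19y3
  subject to:
    y1 + 3y3 >= 2
    y2 + 2y3 >= 6
    y1, y2, y3 >= 0

Solving the primal: x* = (0, 9.5).
  primal value c^T x* = 57.
Solving the dual: y* = (0, 0, 3).
  dual value b^T y* = 57.
Strong duality: c^T x* = b^T y*. Confirmed.

57


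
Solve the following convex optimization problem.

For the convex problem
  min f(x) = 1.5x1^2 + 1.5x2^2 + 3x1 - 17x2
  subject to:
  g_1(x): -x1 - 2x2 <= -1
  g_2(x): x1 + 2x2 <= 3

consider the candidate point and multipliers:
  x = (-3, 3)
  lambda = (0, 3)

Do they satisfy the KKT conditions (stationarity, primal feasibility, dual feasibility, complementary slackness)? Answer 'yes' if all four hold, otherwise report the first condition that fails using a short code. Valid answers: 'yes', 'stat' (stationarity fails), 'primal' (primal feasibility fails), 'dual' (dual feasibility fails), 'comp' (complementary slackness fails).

Gradient of f: grad f(x) = Q x + c = (-6, -8)
Constraint values g_i(x) = a_i^T x - b_i:
  g_1((-3, 3)) = -2
  g_2((-3, 3)) = 0
Stationarity residual: grad f(x) + sum_i lambda_i a_i = (-3, -2)
  -> stationarity FAILS
Primal feasibility (all g_i <= 0): OK
Dual feasibility (all lambda_i >= 0): OK
Complementary slackness (lambda_i * g_i(x) = 0 for all i): OK

Verdict: the first failing condition is stationarity -> stat.

stat


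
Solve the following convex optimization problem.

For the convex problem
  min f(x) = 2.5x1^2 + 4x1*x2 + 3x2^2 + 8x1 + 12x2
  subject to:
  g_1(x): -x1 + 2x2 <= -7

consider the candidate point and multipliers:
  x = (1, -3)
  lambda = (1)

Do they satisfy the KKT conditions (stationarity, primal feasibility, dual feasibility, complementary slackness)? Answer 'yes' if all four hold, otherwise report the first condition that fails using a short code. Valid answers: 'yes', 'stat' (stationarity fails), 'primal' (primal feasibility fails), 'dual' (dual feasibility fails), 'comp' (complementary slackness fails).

Gradient of f: grad f(x) = Q x + c = (1, -2)
Constraint values g_i(x) = a_i^T x - b_i:
  g_1((1, -3)) = 0
Stationarity residual: grad f(x) + sum_i lambda_i a_i = (0, 0)
  -> stationarity OK
Primal feasibility (all g_i <= 0): OK
Dual feasibility (all lambda_i >= 0): OK
Complementary slackness (lambda_i * g_i(x) = 0 for all i): OK

Verdict: yes, KKT holds.

yes


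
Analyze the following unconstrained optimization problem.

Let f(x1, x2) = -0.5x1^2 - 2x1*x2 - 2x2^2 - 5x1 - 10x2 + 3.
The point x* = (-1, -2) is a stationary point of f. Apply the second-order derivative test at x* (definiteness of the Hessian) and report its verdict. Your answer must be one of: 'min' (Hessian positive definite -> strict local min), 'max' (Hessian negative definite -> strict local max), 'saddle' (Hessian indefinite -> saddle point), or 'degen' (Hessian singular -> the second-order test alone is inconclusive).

Compute the Hessian H = grad^2 f:
  H = [[-1, -2], [-2, -4]]
Verify stationarity: grad f(x*) = H x* + g = (0, 0).
Eigenvalues of H: -5, 0.
H has a zero eigenvalue (singular; negative semidefinite but not definite), so H is neither positive definite, negative definite, nor indefinite. The second-order test alone is inconclusive -> degen.
(Indeed, f is constant along the null direction of H through x*, so x* is not a strict local extremum.)

degen


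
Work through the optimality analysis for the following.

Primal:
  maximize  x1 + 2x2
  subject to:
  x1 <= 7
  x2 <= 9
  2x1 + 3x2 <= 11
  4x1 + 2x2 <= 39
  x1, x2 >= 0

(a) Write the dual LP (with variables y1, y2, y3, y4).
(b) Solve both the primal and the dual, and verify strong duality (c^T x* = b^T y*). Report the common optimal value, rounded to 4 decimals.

The standard primal-dual pair for 'max c^T x s.t. A x <= b, x >= 0' is:
  Dual:  min b^T y  s.t.  A^T y >= c,  y >= 0.

So the dual LP is:
  minimize  7y1 + 9y2 + 11y3 + 39y4
  subject to:
    y1 + 2y3 + 4y4 >= 1
    y2 + 3y3 + 2y4 >= 2
    y1, y2, y3, y4 >= 0

Solving the primal: x* = (0, 3.6667).
  primal value c^T x* = 7.3333.
Solving the dual: y* = (0, 0, 0.6667, 0).
  dual value b^T y* = 7.3333.
Strong duality: c^T x* = b^T y*. Confirmed.

7.3333


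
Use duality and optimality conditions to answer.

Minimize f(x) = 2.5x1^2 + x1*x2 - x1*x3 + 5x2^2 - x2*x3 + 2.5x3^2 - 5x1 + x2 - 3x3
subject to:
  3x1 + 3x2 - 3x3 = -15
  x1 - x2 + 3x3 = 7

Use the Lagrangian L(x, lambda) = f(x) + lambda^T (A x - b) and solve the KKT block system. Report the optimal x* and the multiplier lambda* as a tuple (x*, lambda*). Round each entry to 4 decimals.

Form the Lagrangian:
  L(x, lambda) = (1/2) x^T Q x + c^T x + lambda^T (A x - b)
Stationarity (grad_x L = 0): Q x + c + A^T lambda = 0.
Primal feasibility: A x = b.

This gives the KKT block system:
  [ Q   A^T ] [ x     ]   [-c ]
  [ A    0  ] [ lambda ] = [ b ]

Solving the linear system:
  x*      = (-1.4545, -1.0909, 2.4545)
  lambda* = (4.9394, 1)
  f(x*)   = 32.9545

x* = (-1.4545, -1.0909, 2.4545), lambda* = (4.9394, 1)


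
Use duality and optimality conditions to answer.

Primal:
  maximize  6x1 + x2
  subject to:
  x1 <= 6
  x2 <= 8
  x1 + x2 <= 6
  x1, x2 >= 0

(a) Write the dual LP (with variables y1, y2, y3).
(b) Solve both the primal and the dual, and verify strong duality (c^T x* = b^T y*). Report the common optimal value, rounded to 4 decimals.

The standard primal-dual pair for 'max c^T x s.t. A x <= b, x >= 0' is:
  Dual:  min b^T y  s.t.  A^T y >= c,  y >= 0.

So the dual LP is:
  minimize  6y1 + 8y2 + 6y3
  subject to:
    y1 + y3 >= 6
    y2 + y3 >= 1
    y1, y2, y3 >= 0

Solving the primal: x* = (6, 0).
  primal value c^T x* = 36.
Solving the dual: y* = (5, 0, 1).
  dual value b^T y* = 36.
Strong duality: c^T x* = b^T y*. Confirmed.

36


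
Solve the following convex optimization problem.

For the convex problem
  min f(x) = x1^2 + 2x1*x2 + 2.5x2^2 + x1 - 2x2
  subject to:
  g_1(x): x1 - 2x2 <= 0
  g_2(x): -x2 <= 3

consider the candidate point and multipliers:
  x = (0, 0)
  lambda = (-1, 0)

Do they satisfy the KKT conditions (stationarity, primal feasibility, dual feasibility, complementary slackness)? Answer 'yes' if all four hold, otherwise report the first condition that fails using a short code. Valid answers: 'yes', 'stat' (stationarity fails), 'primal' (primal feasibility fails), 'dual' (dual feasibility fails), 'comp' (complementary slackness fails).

Gradient of f: grad f(x) = Q x + c = (1, -2)
Constraint values g_i(x) = a_i^T x - b_i:
  g_1((0, 0)) = 0
  g_2((0, 0)) = -3
Stationarity residual: grad f(x) + sum_i lambda_i a_i = (0, 0)
  -> stationarity OK
Primal feasibility (all g_i <= 0): OK
Dual feasibility (all lambda_i >= 0): FAILS
Complementary slackness (lambda_i * g_i(x) = 0 for all i): OK

Verdict: the first failing condition is dual_feasibility -> dual.

dual


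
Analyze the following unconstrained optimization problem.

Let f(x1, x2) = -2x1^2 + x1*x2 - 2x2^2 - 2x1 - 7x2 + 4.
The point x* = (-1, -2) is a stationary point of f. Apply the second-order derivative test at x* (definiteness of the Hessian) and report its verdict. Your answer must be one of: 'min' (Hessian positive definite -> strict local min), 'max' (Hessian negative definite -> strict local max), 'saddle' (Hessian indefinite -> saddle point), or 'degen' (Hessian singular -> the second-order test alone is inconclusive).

Compute the Hessian H = grad^2 f:
  H = [[-4, 1], [1, -4]]
Verify stationarity: grad f(x*) = H x* + g = (0, 0).
Eigenvalues of H: -5, -3.
Both eigenvalues < 0, so H is negative definite -> x* is a strict local max.

max


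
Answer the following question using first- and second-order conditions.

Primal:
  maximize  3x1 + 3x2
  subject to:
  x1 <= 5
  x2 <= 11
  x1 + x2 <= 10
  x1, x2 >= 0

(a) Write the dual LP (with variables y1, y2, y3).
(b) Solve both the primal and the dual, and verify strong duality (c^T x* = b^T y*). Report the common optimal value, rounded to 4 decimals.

The standard primal-dual pair for 'max c^T x s.t. A x <= b, x >= 0' is:
  Dual:  min b^T y  s.t.  A^T y >= c,  y >= 0.

So the dual LP is:
  minimize  5y1 + 11y2 + 10y3
  subject to:
    y1 + y3 >= 3
    y2 + y3 >= 3
    y1, y2, y3 >= 0

Solving the primal: x* = (0, 10).
  primal value c^T x* = 30.
Solving the dual: y* = (0, 0, 3).
  dual value b^T y* = 30.
Strong duality: c^T x* = b^T y*. Confirmed.

30


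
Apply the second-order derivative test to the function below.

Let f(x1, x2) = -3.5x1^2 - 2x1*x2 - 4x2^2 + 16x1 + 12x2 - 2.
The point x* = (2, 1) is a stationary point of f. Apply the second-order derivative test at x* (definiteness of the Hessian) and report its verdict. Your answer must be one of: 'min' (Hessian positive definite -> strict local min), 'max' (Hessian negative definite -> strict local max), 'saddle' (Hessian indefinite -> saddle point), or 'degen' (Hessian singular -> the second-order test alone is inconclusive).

Compute the Hessian H = grad^2 f:
  H = [[-7, -2], [-2, -8]]
Verify stationarity: grad f(x*) = H x* + g = (0, 0).
Eigenvalues of H: -9.5616, -5.4384.
Both eigenvalues < 0, so H is negative definite -> x* is a strict local max.

max


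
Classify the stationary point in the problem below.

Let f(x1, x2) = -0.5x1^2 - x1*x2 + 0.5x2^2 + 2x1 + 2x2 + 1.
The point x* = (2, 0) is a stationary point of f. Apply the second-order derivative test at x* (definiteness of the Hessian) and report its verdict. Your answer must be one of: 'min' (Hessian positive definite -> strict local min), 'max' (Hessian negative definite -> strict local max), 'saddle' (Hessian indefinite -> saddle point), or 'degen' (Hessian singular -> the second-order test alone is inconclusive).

Compute the Hessian H = grad^2 f:
  H = [[-1, -1], [-1, 1]]
Verify stationarity: grad f(x*) = H x* + g = (0, 0).
Eigenvalues of H: -1.4142, 1.4142.
Eigenvalues have mixed signs, so H is indefinite -> x* is a saddle point.

saddle


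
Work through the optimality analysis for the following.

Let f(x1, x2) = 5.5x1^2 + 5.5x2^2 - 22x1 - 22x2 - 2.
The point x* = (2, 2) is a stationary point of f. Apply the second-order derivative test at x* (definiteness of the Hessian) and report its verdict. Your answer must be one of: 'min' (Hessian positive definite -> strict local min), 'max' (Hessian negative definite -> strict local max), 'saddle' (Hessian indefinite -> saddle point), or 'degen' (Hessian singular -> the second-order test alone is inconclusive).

Compute the Hessian H = grad^2 f:
  H = [[11, 0], [0, 11]]
Verify stationarity: grad f(x*) = H x* + g = (0, 0).
Eigenvalues of H: 11, 11.
Both eigenvalues > 0, so H is positive definite -> x* is a strict local min.

min


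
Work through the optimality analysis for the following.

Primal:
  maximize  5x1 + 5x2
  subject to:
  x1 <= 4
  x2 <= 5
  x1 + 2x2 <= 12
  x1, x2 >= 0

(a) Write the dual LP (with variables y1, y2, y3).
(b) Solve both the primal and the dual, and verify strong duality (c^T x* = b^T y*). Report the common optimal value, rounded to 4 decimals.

The standard primal-dual pair for 'max c^T x s.t. A x <= b, x >= 0' is:
  Dual:  min b^T y  s.t.  A^T y >= c,  y >= 0.

So the dual LP is:
  minimize  4y1 + 5y2 + 12y3
  subject to:
    y1 + y3 >= 5
    y2 + 2y3 >= 5
    y1, y2, y3 >= 0

Solving the primal: x* = (4, 4).
  primal value c^T x* = 40.
Solving the dual: y* = (2.5, 0, 2.5).
  dual value b^T y* = 40.
Strong duality: c^T x* = b^T y*. Confirmed.

40


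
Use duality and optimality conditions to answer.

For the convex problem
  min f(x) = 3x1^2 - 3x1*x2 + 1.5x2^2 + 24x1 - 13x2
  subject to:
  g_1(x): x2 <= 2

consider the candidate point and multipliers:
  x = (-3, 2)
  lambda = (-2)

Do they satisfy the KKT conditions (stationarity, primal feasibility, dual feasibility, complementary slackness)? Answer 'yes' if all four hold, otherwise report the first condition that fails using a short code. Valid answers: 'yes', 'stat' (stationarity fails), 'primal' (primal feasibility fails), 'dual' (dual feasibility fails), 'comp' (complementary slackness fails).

Gradient of f: grad f(x) = Q x + c = (0, 2)
Constraint values g_i(x) = a_i^T x - b_i:
  g_1((-3, 2)) = 0
Stationarity residual: grad f(x) + sum_i lambda_i a_i = (0, 0)
  -> stationarity OK
Primal feasibility (all g_i <= 0): OK
Dual feasibility (all lambda_i >= 0): FAILS
Complementary slackness (lambda_i * g_i(x) = 0 for all i): OK

Verdict: the first failing condition is dual_feasibility -> dual.

dual


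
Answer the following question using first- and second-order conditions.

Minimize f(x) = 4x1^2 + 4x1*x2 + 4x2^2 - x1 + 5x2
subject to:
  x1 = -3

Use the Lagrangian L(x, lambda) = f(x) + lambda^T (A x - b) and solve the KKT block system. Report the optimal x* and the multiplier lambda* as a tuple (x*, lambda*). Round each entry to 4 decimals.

Form the Lagrangian:
  L(x, lambda) = (1/2) x^T Q x + c^T x + lambda^T (A x - b)
Stationarity (grad_x L = 0): Q x + c + A^T lambda = 0.
Primal feasibility: A x = b.

This gives the KKT block system:
  [ Q   A^T ] [ x     ]   [-c ]
  [ A    0  ] [ lambda ] = [ b ]

Solving the linear system:
  x*      = (-3, 0.875)
  lambda* = (21.5)
  f(x*)   = 35.9375

x* = (-3, 0.875), lambda* = (21.5)


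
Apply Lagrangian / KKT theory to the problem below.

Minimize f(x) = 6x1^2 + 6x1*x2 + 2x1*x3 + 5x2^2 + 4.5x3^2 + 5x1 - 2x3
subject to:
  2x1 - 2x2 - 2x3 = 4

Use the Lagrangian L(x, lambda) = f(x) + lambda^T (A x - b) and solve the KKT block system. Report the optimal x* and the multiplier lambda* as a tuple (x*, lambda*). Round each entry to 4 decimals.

Form the Lagrangian:
  L(x, lambda) = (1/2) x^T Q x + c^T x + lambda^T (A x - b)
Stationarity (grad_x L = 0): Q x + c + A^T lambda = 0.
Primal feasibility: A x = b.

This gives the KKT block system:
  [ Q   A^T ] [ x     ]   [-c ]
  [ A    0  ] [ lambda ] = [ b ]

Solving the linear system:
  x*      = (0.58, -0.9, -0.52)
  lambda* = (-2.76)
  f(x*)   = 7.49

x* = (0.58, -0.9, -0.52), lambda* = (-2.76)


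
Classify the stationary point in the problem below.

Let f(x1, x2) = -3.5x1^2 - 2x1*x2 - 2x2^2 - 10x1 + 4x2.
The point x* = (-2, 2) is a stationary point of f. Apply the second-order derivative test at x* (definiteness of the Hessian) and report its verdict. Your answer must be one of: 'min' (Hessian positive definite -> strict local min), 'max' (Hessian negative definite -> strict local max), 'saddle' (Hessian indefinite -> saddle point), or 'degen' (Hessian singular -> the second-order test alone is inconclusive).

Compute the Hessian H = grad^2 f:
  H = [[-7, -2], [-2, -4]]
Verify stationarity: grad f(x*) = H x* + g = (0, 0).
Eigenvalues of H: -8, -3.
Both eigenvalues < 0, so H is negative definite -> x* is a strict local max.

max


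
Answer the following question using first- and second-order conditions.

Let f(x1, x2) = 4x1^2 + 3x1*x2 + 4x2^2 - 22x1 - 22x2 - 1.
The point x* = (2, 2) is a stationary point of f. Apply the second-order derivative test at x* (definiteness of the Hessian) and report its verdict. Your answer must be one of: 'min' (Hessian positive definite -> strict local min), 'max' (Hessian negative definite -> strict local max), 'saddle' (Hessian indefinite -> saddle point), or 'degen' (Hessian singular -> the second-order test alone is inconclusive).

Compute the Hessian H = grad^2 f:
  H = [[8, 3], [3, 8]]
Verify stationarity: grad f(x*) = H x* + g = (0, 0).
Eigenvalues of H: 5, 11.
Both eigenvalues > 0, so H is positive definite -> x* is a strict local min.

min


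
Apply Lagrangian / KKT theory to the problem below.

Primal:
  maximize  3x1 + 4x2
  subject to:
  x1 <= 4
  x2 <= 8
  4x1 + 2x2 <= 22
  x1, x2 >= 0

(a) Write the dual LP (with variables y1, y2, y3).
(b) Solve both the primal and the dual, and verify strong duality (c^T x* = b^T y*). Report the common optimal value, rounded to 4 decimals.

The standard primal-dual pair for 'max c^T x s.t. A x <= b, x >= 0' is:
  Dual:  min b^T y  s.t.  A^T y >= c,  y >= 0.

So the dual LP is:
  minimize  4y1 + 8y2 + 22y3
  subject to:
    y1 + 4y3 >= 3
    y2 + 2y3 >= 4
    y1, y2, y3 >= 0

Solving the primal: x* = (1.5, 8).
  primal value c^T x* = 36.5.
Solving the dual: y* = (0, 2.5, 0.75).
  dual value b^T y* = 36.5.
Strong duality: c^T x* = b^T y*. Confirmed.

36.5


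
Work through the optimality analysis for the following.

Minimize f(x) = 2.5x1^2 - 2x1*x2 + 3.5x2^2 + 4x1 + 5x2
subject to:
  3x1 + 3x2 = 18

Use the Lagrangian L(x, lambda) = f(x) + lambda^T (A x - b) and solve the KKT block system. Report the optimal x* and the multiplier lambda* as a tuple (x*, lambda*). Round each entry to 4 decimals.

Form the Lagrangian:
  L(x, lambda) = (1/2) x^T Q x + c^T x + lambda^T (A x - b)
Stationarity (grad_x L = 0): Q x + c + A^T lambda = 0.
Primal feasibility: A x = b.

This gives the KKT block system:
  [ Q   A^T ] [ x     ]   [-c ]
  [ A    0  ] [ lambda ] = [ b ]

Solving the linear system:
  x*      = (3.4375, 2.5625)
  lambda* = (-5.3542)
  f(x*)   = 61.4688

x* = (3.4375, 2.5625), lambda* = (-5.3542)


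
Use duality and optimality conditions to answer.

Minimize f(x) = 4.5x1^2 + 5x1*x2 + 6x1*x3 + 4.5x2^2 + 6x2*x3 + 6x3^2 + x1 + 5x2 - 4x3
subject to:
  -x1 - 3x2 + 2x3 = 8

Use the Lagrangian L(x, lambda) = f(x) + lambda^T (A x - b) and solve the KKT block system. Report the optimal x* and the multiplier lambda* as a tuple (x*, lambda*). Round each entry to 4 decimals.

Form the Lagrangian:
  L(x, lambda) = (1/2) x^T Q x + c^T x + lambda^T (A x - b)
Stationarity (grad_x L = 0): Q x + c + A^T lambda = 0.
Primal feasibility: A x = b.

This gives the KKT block system:
  [ Q   A^T ] [ x     ]   [-c ]
  [ A    0  ] [ lambda ] = [ b ]

Solving the linear system:
  x*      = (-0.2297, -1.6486, 1.4122)
  lambda* = (-0.8378)
  f(x*)   = -3.7095

x* = (-0.2297, -1.6486, 1.4122), lambda* = (-0.8378)


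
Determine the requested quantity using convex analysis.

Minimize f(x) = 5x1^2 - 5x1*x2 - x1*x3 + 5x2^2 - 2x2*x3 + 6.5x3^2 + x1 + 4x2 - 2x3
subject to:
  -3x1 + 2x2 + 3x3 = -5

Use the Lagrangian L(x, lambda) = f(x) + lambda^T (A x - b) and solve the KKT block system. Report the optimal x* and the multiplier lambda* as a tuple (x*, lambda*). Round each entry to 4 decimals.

Form the Lagrangian:
  L(x, lambda) = (1/2) x^T Q x + c^T x + lambda^T (A x - b)
Stationarity (grad_x L = 0): Q x + c + A^T lambda = 0.
Primal feasibility: A x = b.

This gives the KKT block system:
  [ Q   A^T ] [ x     ]   [-c ]
  [ A    0  ] [ lambda ] = [ b ]

Solving the linear system:
  x*      = (0.2505, -1.0493, -0.7166)
  lambda* = (3.1561)
  f(x*)   = 6.6335

x* = (0.2505, -1.0493, -0.7166), lambda* = (3.1561)


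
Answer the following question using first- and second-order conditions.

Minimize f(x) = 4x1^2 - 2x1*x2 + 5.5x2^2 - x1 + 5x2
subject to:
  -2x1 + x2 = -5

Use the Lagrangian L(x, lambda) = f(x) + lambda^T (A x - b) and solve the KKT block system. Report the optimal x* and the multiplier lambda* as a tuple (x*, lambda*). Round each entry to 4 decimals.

Form the Lagrangian:
  L(x, lambda) = (1/2) x^T Q x + c^T x + lambda^T (A x - b)
Stationarity (grad_x L = 0): Q x + c + A^T lambda = 0.
Primal feasibility: A x = b.

This gives the KKT block system:
  [ Q   A^T ] [ x     ]   [-c ]
  [ A    0  ] [ lambda ] = [ b ]

Solving the linear system:
  x*      = (2.0682, -0.8636)
  lambda* = (8.6364)
  f(x*)   = 18.3977

x* = (2.0682, -0.8636), lambda* = (8.6364)


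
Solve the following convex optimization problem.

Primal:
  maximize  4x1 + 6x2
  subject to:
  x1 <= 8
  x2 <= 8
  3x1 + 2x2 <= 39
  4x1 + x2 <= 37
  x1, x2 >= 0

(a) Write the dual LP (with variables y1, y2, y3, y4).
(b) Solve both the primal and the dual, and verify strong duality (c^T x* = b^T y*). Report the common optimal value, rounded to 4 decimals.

The standard primal-dual pair for 'max c^T x s.t. A x <= b, x >= 0' is:
  Dual:  min b^T y  s.t.  A^T y >= c,  y >= 0.

So the dual LP is:
  minimize  8y1 + 8y2 + 39y3 + 37y4
  subject to:
    y1 + 3y3 + 4y4 >= 4
    y2 + 2y3 + y4 >= 6
    y1, y2, y3, y4 >= 0

Solving the primal: x* = (7.25, 8).
  primal value c^T x* = 77.
Solving the dual: y* = (0, 5, 0, 1).
  dual value b^T y* = 77.
Strong duality: c^T x* = b^T y*. Confirmed.

77


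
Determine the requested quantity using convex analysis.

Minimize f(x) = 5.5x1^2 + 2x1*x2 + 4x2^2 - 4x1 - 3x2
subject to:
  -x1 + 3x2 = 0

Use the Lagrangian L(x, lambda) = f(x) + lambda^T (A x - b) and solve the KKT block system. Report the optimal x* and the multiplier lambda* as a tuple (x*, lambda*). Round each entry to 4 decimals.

Form the Lagrangian:
  L(x, lambda) = (1/2) x^T Q x + c^T x + lambda^T (A x - b)
Stationarity (grad_x L = 0): Q x + c + A^T lambda = 0.
Primal feasibility: A x = b.

This gives the KKT block system:
  [ Q   A^T ] [ x     ]   [-c ]
  [ A    0  ] [ lambda ] = [ b ]

Solving the linear system:
  x*      = (0.3782, 0.1261)
  lambda* = (0.4118)
  f(x*)   = -0.9454

x* = (0.3782, 0.1261), lambda* = (0.4118)


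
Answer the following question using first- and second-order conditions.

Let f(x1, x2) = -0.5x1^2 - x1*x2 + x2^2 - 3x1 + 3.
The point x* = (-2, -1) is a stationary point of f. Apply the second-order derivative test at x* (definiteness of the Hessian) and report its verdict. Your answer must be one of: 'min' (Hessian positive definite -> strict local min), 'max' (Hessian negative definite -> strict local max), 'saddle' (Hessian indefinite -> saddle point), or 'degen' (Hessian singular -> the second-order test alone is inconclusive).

Compute the Hessian H = grad^2 f:
  H = [[-1, -1], [-1, 2]]
Verify stationarity: grad f(x*) = H x* + g = (0, 0).
Eigenvalues of H: -1.3028, 2.3028.
Eigenvalues have mixed signs, so H is indefinite -> x* is a saddle point.

saddle


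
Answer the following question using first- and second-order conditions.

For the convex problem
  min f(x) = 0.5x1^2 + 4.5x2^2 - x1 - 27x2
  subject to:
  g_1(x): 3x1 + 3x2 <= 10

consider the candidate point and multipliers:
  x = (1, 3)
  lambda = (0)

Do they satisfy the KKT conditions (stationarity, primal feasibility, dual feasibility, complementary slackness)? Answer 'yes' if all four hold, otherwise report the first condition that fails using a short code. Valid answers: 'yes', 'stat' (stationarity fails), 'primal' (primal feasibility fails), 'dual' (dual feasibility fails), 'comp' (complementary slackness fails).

Gradient of f: grad f(x) = Q x + c = (0, 0)
Constraint values g_i(x) = a_i^T x - b_i:
  g_1((1, 3)) = 2
Stationarity residual: grad f(x) + sum_i lambda_i a_i = (0, 0)
  -> stationarity OK
Primal feasibility (all g_i <= 0): FAILS
Dual feasibility (all lambda_i >= 0): OK
Complementary slackness (lambda_i * g_i(x) = 0 for all i): OK

Verdict: the first failing condition is primal_feasibility -> primal.

primal


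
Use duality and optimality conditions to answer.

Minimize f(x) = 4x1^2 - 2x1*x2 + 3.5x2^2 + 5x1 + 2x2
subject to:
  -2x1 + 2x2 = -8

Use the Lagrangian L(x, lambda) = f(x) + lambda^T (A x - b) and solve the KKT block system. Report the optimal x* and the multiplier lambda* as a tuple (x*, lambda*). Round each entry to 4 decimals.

Form the Lagrangian:
  L(x, lambda) = (1/2) x^T Q x + c^T x + lambda^T (A x - b)
Stationarity (grad_x L = 0): Q x + c + A^T lambda = 0.
Primal feasibility: A x = b.

This gives the KKT block system:
  [ Q   A^T ] [ x     ]   [-c ]
  [ A    0  ] [ lambda ] = [ b ]

Solving the linear system:
  x*      = (1.1818, -2.8182)
  lambda* = (10.0455)
  f(x*)   = 40.3182

x* = (1.1818, -2.8182), lambda* = (10.0455)


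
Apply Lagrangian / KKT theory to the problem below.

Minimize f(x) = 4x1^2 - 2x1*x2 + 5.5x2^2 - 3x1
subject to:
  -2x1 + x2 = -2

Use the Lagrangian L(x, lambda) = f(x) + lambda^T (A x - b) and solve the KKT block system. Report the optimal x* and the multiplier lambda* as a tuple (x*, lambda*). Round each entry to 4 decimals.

Form the Lagrangian:
  L(x, lambda) = (1/2) x^T Q x + c^T x + lambda^T (A x - b)
Stationarity (grad_x L = 0): Q x + c + A^T lambda = 0.
Primal feasibility: A x = b.

This gives the KKT block system:
  [ Q   A^T ] [ x     ]   [-c ]
  [ A    0  ] [ lambda ] = [ b ]

Solving the linear system:
  x*      = (0.9773, -0.0455)
  lambda* = (2.4545)
  f(x*)   = 0.9886

x* = (0.9773, -0.0455), lambda* = (2.4545)


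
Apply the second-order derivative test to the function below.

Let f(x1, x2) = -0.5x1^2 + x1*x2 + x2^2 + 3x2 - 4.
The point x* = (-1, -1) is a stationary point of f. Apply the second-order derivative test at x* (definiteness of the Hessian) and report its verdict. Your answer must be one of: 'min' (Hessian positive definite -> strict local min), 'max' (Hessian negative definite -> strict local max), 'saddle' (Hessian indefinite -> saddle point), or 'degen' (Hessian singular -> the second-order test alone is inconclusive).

Compute the Hessian H = grad^2 f:
  H = [[-1, 1], [1, 2]]
Verify stationarity: grad f(x*) = H x* + g = (0, 0).
Eigenvalues of H: -1.3028, 2.3028.
Eigenvalues have mixed signs, so H is indefinite -> x* is a saddle point.

saddle


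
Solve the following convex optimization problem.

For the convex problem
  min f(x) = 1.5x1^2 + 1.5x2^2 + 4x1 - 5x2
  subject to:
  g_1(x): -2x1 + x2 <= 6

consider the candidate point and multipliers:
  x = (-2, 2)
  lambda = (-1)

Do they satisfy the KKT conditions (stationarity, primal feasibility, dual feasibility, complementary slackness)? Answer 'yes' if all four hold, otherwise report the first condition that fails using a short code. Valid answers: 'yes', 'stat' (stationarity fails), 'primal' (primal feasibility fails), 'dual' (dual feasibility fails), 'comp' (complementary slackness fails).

Gradient of f: grad f(x) = Q x + c = (-2, 1)
Constraint values g_i(x) = a_i^T x - b_i:
  g_1((-2, 2)) = 0
Stationarity residual: grad f(x) + sum_i lambda_i a_i = (0, 0)
  -> stationarity OK
Primal feasibility (all g_i <= 0): OK
Dual feasibility (all lambda_i >= 0): FAILS
Complementary slackness (lambda_i * g_i(x) = 0 for all i): OK

Verdict: the first failing condition is dual_feasibility -> dual.

dual


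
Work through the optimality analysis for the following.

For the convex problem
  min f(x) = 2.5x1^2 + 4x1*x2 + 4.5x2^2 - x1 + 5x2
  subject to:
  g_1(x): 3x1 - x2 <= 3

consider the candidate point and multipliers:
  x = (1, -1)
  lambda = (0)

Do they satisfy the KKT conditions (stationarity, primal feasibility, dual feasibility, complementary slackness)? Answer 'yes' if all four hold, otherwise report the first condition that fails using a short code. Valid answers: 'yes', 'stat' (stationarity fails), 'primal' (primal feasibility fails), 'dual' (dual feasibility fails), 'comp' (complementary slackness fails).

Gradient of f: grad f(x) = Q x + c = (0, 0)
Constraint values g_i(x) = a_i^T x - b_i:
  g_1((1, -1)) = 1
Stationarity residual: grad f(x) + sum_i lambda_i a_i = (0, 0)
  -> stationarity OK
Primal feasibility (all g_i <= 0): FAILS
Dual feasibility (all lambda_i >= 0): OK
Complementary slackness (lambda_i * g_i(x) = 0 for all i): OK

Verdict: the first failing condition is primal_feasibility -> primal.

primal


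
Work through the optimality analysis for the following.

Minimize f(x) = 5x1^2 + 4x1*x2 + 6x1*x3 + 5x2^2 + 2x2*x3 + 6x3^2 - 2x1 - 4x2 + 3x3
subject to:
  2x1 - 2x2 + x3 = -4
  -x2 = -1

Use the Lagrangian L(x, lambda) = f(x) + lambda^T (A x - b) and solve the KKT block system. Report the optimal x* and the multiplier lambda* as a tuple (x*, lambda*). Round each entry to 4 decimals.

Form the Lagrangian:
  L(x, lambda) = (1/2) x^T Q x + c^T x + lambda^T (A x - b)
Stationarity (grad_x L = 0): Q x + c + A^T lambda = 0.
Primal feasibility: A x = b.

This gives the KKT block system:
  [ Q   A^T ] [ x     ]   [-c ]
  [ A    0  ] [ lambda ] = [ b ]

Solving the linear system:
  x*      = (-0.8235, 1, -0.3529)
  lambda* = (4.1765, -6.3529)
  f(x*)   = 3.4706

x* = (-0.8235, 1, -0.3529), lambda* = (4.1765, -6.3529)


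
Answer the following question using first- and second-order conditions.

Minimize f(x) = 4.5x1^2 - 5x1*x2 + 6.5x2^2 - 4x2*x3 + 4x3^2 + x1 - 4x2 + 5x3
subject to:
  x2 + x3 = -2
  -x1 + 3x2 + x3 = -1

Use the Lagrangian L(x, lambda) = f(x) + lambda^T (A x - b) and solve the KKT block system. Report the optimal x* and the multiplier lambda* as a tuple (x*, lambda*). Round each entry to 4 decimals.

Form the Lagrangian:
  L(x, lambda) = (1/2) x^T Q x + c^T x + lambda^T (A x - b)
Stationarity (grad_x L = 0): Q x + c + A^T lambda = 0.
Primal feasibility: A x = b.

This gives the KKT block system:
  [ Q   A^T ] [ x     ]   [-c ]
  [ A    0  ] [ lambda ] = [ b ]

Solving the linear system:
  x*      = (-1.1778, -0.0889, -1.9111)
  lambda* = (19.0889, -9.1556)
  f(x*)   = 9.3222

x* = (-1.1778, -0.0889, -1.9111), lambda* = (19.0889, -9.1556)


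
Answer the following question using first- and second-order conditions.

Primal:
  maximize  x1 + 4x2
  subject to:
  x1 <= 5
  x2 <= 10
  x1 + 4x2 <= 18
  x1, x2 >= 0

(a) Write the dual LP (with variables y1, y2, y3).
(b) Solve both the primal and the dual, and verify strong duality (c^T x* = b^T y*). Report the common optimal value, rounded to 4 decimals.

The standard primal-dual pair for 'max c^T x s.t. A x <= b, x >= 0' is:
  Dual:  min b^T y  s.t.  A^T y >= c,  y >= 0.

So the dual LP is:
  minimize  5y1 + 10y2 + 18y3
  subject to:
    y1 + y3 >= 1
    y2 + 4y3 >= 4
    y1, y2, y3 >= 0

Solving the primal: x* = (0, 4.5).
  primal value c^T x* = 18.
Solving the dual: y* = (0, 0, 1).
  dual value b^T y* = 18.
Strong duality: c^T x* = b^T y*. Confirmed.

18


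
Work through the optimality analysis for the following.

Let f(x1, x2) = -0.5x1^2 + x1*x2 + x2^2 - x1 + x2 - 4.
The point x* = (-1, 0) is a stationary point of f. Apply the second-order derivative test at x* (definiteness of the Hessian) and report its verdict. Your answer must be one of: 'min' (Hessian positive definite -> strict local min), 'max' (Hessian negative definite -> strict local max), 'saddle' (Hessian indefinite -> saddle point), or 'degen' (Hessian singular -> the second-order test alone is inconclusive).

Compute the Hessian H = grad^2 f:
  H = [[-1, 1], [1, 2]]
Verify stationarity: grad f(x*) = H x* + g = (0, 0).
Eigenvalues of H: -1.3028, 2.3028.
Eigenvalues have mixed signs, so H is indefinite -> x* is a saddle point.

saddle


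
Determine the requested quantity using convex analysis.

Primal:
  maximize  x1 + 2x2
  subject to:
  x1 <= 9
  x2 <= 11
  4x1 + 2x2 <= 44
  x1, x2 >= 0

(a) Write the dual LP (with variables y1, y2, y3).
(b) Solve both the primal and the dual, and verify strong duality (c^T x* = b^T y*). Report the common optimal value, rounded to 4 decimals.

The standard primal-dual pair for 'max c^T x s.t. A x <= b, x >= 0' is:
  Dual:  min b^T y  s.t.  A^T y >= c,  y >= 0.

So the dual LP is:
  minimize  9y1 + 11y2 + 44y3
  subject to:
    y1 + 4y3 >= 1
    y2 + 2y3 >= 2
    y1, y2, y3 >= 0

Solving the primal: x* = (5.5, 11).
  primal value c^T x* = 27.5.
Solving the dual: y* = (0, 1.5, 0.25).
  dual value b^T y* = 27.5.
Strong duality: c^T x* = b^T y*. Confirmed.

27.5


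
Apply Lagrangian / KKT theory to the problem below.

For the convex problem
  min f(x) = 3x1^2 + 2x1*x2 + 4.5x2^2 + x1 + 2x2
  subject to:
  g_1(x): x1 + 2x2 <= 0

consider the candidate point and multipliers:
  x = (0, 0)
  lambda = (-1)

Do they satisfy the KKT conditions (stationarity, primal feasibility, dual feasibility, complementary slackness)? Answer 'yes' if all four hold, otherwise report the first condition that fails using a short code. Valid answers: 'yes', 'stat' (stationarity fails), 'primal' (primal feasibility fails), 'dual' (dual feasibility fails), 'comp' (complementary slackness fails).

Gradient of f: grad f(x) = Q x + c = (1, 2)
Constraint values g_i(x) = a_i^T x - b_i:
  g_1((0, 0)) = 0
Stationarity residual: grad f(x) + sum_i lambda_i a_i = (0, 0)
  -> stationarity OK
Primal feasibility (all g_i <= 0): OK
Dual feasibility (all lambda_i >= 0): FAILS
Complementary slackness (lambda_i * g_i(x) = 0 for all i): OK

Verdict: the first failing condition is dual_feasibility -> dual.

dual


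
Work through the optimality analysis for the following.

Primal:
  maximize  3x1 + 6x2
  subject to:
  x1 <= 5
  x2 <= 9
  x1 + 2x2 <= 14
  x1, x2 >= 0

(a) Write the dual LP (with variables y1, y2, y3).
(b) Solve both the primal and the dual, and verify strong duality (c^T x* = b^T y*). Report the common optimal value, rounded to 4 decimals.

The standard primal-dual pair for 'max c^T x s.t. A x <= b, x >= 0' is:
  Dual:  min b^T y  s.t.  A^T y >= c,  y >= 0.

So the dual LP is:
  minimize  5y1 + 9y2 + 14y3
  subject to:
    y1 + y3 >= 3
    y2 + 2y3 >= 6
    y1, y2, y3 >= 0

Solving the primal: x* = (0, 7).
  primal value c^T x* = 42.
Solving the dual: y* = (0, 0, 3).
  dual value b^T y* = 42.
Strong duality: c^T x* = b^T y*. Confirmed.

42


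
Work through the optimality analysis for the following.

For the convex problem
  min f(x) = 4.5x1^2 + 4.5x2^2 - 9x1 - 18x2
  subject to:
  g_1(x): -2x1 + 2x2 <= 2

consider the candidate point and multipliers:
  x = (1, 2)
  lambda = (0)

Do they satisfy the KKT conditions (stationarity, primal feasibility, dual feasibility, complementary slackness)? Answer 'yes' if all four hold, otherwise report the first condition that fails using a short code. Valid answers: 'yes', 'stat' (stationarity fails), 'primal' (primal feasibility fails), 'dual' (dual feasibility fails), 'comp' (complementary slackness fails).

Gradient of f: grad f(x) = Q x + c = (0, 0)
Constraint values g_i(x) = a_i^T x - b_i:
  g_1((1, 2)) = 0
Stationarity residual: grad f(x) + sum_i lambda_i a_i = (0, 0)
  -> stationarity OK
Primal feasibility (all g_i <= 0): OK
Dual feasibility (all lambda_i >= 0): OK
Complementary slackness (lambda_i * g_i(x) = 0 for all i): OK

Verdict: yes, KKT holds.

yes


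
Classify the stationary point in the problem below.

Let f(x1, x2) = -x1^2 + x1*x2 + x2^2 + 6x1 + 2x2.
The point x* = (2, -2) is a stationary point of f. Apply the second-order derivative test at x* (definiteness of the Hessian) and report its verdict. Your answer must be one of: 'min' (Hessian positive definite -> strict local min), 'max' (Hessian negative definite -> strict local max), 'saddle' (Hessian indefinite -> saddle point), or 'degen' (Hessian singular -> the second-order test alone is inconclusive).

Compute the Hessian H = grad^2 f:
  H = [[-2, 1], [1, 2]]
Verify stationarity: grad f(x*) = H x* + g = (0, 0).
Eigenvalues of H: -2.2361, 2.2361.
Eigenvalues have mixed signs, so H is indefinite -> x* is a saddle point.

saddle


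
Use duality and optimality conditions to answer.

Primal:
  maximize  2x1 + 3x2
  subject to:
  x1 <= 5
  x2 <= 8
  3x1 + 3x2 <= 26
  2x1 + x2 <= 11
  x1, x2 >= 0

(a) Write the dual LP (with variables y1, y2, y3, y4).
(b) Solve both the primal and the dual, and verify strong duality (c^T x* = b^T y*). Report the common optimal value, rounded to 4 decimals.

The standard primal-dual pair for 'max c^T x s.t. A x <= b, x >= 0' is:
  Dual:  min b^T y  s.t.  A^T y >= c,  y >= 0.

So the dual LP is:
  minimize  5y1 + 8y2 + 26y3 + 11y4
  subject to:
    y1 + 3y3 + 2y4 >= 2
    y2 + 3y3 + y4 >= 3
    y1, y2, y3, y4 >= 0

Solving the primal: x* = (0.6667, 8).
  primal value c^T x* = 25.3333.
Solving the dual: y* = (0, 1, 0.6667, 0).
  dual value b^T y* = 25.3333.
Strong duality: c^T x* = b^T y*. Confirmed.

25.3333


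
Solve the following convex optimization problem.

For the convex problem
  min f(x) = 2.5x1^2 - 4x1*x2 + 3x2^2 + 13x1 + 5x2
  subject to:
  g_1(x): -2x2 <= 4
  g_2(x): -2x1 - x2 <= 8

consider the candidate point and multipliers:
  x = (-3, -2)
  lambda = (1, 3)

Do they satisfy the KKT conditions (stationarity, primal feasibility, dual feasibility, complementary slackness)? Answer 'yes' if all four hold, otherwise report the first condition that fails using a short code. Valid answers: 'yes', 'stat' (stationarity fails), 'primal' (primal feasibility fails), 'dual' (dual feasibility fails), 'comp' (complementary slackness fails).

Gradient of f: grad f(x) = Q x + c = (6, 5)
Constraint values g_i(x) = a_i^T x - b_i:
  g_1((-3, -2)) = 0
  g_2((-3, -2)) = 0
Stationarity residual: grad f(x) + sum_i lambda_i a_i = (0, 0)
  -> stationarity OK
Primal feasibility (all g_i <= 0): OK
Dual feasibility (all lambda_i >= 0): OK
Complementary slackness (lambda_i * g_i(x) = 0 for all i): OK

Verdict: yes, KKT holds.

yes


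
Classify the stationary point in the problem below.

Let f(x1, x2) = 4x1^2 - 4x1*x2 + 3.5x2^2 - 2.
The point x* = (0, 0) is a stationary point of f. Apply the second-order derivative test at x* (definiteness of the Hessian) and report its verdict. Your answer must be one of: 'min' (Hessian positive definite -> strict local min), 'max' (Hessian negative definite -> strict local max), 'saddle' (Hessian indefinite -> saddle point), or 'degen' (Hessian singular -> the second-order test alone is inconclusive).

Compute the Hessian H = grad^2 f:
  H = [[8, -4], [-4, 7]]
Verify stationarity: grad f(x*) = H x* + g = (0, 0).
Eigenvalues of H: 3.4689, 11.5311.
Both eigenvalues > 0, so H is positive definite -> x* is a strict local min.

min


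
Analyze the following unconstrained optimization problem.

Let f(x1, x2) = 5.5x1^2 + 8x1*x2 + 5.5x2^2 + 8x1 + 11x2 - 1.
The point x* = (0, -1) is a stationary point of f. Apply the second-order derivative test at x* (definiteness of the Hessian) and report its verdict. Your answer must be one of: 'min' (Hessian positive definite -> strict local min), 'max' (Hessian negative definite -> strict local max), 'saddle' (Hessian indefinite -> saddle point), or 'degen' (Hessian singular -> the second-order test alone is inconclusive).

Compute the Hessian H = grad^2 f:
  H = [[11, 8], [8, 11]]
Verify stationarity: grad f(x*) = H x* + g = (0, 0).
Eigenvalues of H: 3, 19.
Both eigenvalues > 0, so H is positive definite -> x* is a strict local min.

min


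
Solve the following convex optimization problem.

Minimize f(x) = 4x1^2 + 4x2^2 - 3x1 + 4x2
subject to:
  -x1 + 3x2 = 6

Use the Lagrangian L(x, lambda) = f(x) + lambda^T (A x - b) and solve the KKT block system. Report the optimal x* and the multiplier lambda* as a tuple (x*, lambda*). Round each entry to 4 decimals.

Form the Lagrangian:
  L(x, lambda) = (1/2) x^T Q x + c^T x + lambda^T (A x - b)
Stationarity (grad_x L = 0): Q x + c + A^T lambda = 0.
Primal feasibility: A x = b.

This gives the KKT block system:
  [ Q   A^T ] [ x     ]   [-c ]
  [ A    0  ] [ lambda ] = [ b ]

Solving the linear system:
  x*      = (-0.4125, 1.8625)
  lambda* = (-6.3)
  f(x*)   = 23.2437

x* = (-0.4125, 1.8625), lambda* = (-6.3)


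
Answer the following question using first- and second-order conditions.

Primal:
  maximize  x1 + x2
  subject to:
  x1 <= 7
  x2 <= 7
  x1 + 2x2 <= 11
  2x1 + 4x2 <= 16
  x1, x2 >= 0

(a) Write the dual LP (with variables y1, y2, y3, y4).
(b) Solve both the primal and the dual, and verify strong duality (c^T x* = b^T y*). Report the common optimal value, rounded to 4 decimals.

The standard primal-dual pair for 'max c^T x s.t. A x <= b, x >= 0' is:
  Dual:  min b^T y  s.t.  A^T y >= c,  y >= 0.

So the dual LP is:
  minimize  7y1 + 7y2 + 11y3 + 16y4
  subject to:
    y1 + y3 + 2y4 >= 1
    y2 + 2y3 + 4y4 >= 1
    y1, y2, y3, y4 >= 0

Solving the primal: x* = (7, 0.5).
  primal value c^T x* = 7.5.
Solving the dual: y* = (0.5, 0, 0, 0.25).
  dual value b^T y* = 7.5.
Strong duality: c^T x* = b^T y*. Confirmed.

7.5


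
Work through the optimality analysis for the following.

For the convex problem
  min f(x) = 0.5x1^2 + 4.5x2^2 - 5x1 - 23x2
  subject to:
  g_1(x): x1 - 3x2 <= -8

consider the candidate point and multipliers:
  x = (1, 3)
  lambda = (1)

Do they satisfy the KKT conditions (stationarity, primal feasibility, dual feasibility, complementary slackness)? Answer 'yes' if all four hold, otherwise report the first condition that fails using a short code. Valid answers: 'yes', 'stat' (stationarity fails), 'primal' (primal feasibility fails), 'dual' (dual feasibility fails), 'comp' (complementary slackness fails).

Gradient of f: grad f(x) = Q x + c = (-4, 4)
Constraint values g_i(x) = a_i^T x - b_i:
  g_1((1, 3)) = 0
Stationarity residual: grad f(x) + sum_i lambda_i a_i = (-3, 1)
  -> stationarity FAILS
Primal feasibility (all g_i <= 0): OK
Dual feasibility (all lambda_i >= 0): OK
Complementary slackness (lambda_i * g_i(x) = 0 for all i): OK

Verdict: the first failing condition is stationarity -> stat.

stat
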